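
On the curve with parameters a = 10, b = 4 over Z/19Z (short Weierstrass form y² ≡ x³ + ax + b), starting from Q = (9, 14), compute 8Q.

Double-and-add on 8 = (1000)₂. Start with Q = (9, 14) for the leading 1-bit.
double: tangent at (9, 14): λ = (3·9² + 10)/(2·14) ≡ 6/9. 9⁻¹ ≡ 17 (mod 19), so λ ≡ 6·17 ≡ 7.
  x = λ² - 9 - 9 = 49 - 18 ≡ 12; y = λ·(9 - 12) - 14 ≡ 3. → (12, 3)
double: tangent at (12, 3): λ = (3·12² + 10)/(2·3) ≡ 5/6. 6⁻¹ ≡ 16 (mod 19), so λ ≡ 5·16 ≡ 4.
  x = λ² - 12 - 12 = 16 - 24 ≡ 11; y = λ·(12 - 11) - 3 ≡ 1. → (11, 1)
double: tangent at (11, 1): λ = (3·11² + 10)/(2·1) ≡ 12/2. 2⁻¹ ≡ 10 (mod 19), so λ ≡ 12·10 ≡ 6.
  x = λ² - 11 - 11 = 36 - 22 ≡ 14; y = λ·(11 - 14) - 1 ≡ 0. → (14, 0)

(14, 0)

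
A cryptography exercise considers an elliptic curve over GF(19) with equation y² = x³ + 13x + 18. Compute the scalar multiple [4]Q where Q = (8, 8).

Double-and-add on 4 = (100)₂. Start with Q = (8, 8) for the leading 1-bit.
double: tangent at (8, 8): λ = (3·8² + 13)/(2·8) ≡ 15/16. 16⁻¹ ≡ 6 (mod 19), so λ ≡ 15·6 ≡ 14.
  x = λ² - 8 - 8 = 196 - 16 ≡ 9; y = λ·(8 - 9) - 8 ≡ 16. → (9, 16)
double: tangent at (9, 16): λ = (3·9² + 13)/(2·16) ≡ 9/13. 13⁻¹ ≡ 3 (mod 19) since 13·3 = 39 ≡ 1, so λ ≡ 9·3 ≡ 8.
  x = λ² - 9 - 9 = 64 - 18 ≡ 8; y = λ·(9 - 8) - 16 ≡ 11. → (8, 11)

(8, 11)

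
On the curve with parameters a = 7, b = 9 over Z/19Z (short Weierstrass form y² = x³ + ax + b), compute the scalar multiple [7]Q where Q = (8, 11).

(4, 5)

Double-and-add on 7 = (111)₂. Start with Q = (8, 11) for the leading 1-bit.
double: tangent at (8, 11): λ = (3·8² + 7)/(2·11) ≡ 9/3. 3⁻¹ ≡ 13 (mod 19), so λ ≡ 9·13 ≡ 3.
  x = λ² - 8 - 8 = 9 - 16 ≡ 12; y = λ·(8 - 12) - 11 ≡ 15. → (12, 15)
add Q: (12, 15) + (8, 11). λ = (11 - 15)/(8 - 12) ≡ 15/15 mod 19. 15⁻¹ ≡ 14 (mod 19), so λ ≡ 1.
  x = λ² - 12 - 8 = 1 - 20 ≡ 0; y = λ·(12 - 0) - 15 ≡ 16. → (0, 16)
double: tangent at (0, 16): λ = (3·0² + 7)/(2·16) ≡ 7/13. 13⁻¹ ≡ 3 (mod 19), so λ ≡ 7·3 ≡ 2.
  x = λ² - 0 - 0 = 4 - 0 ≡ 4; y = λ·(0 - 4) - 16 ≡ 14. → (4, 14)
add Q: (4, 14) + (8, 11). λ = (11 - 14)/(8 - 4) ≡ 16/4 mod 19. 4⁻¹ ≡ 5 (mod 19), so λ ≡ 4.
  x = λ² - 4 - 8 = 16 - 12 ≡ 4; y = λ·(4 - 4) - 14 ≡ 5. → (4, 5)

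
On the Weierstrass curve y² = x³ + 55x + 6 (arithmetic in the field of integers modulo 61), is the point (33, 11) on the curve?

y² = 11² ≡ 60; x³ + 55x + 6 = 37758 ≡ 60 (mod 61). 60 = 60.

yes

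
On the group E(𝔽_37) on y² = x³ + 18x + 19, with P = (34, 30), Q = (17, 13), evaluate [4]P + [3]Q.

(28, 33)

First 4P:
Double-and-add on 4 = (100)₂. Start with P = (34, 30) for the leading 1-bit.
double: tangent at (34, 30): λ = (3·34² + 18)/(2·30) ≡ 8/23. 23⁻¹ ≡ 29 (mod 37) since 23·29 = 667 ≡ 1, so λ ≡ 8·29 ≡ 10.
  x = λ² - 34 - 34 = 100 - 68 ≡ 32; y = λ·(34 - 32) - 30 ≡ 27. → (32, 27)
double: tangent at (32, 27): λ = (3·32² + 18)/(2·27) ≡ 19/17. 17⁻¹ ≡ 24 (mod 37), so λ ≡ 19·24 ≡ 12.
  x = λ² - 32 - 32 = 144 - 64 ≡ 6; y = λ·(32 - 6) - 27 ≡ 26. → (6, 26)
4P = (6, 26).
Next 3Q:
Repeated addition: build up to 3Q.
2Q: tangent at (17, 13): λ = (3·17² + 18)/(2·13) ≡ 34/26. 26⁻¹ ≡ 10 (mod 37), so λ ≡ 34·10 ≡ 7.
  x = λ² - 17 - 17 = 49 - 34 ≡ 15; y = λ·(17 - 15) - 13 ≡ 1. → (15, 1)
3Q: (15, 1) + (17, 13). λ = (13 - 1)/(17 - 15) ≡ 12/2 mod 37. 2⁻¹ ≡ 19 (mod 37), so λ ≡ 6.
  x = λ² - 15 - 17 = 36 - 32 ≡ 4; y = λ·(15 - 4) - 1 ≡ 28. → (4, 28)
3Q = (4, 28).
Finally 4P + 3Q:
(6, 26) + (4, 28). λ = (28 - 26)/(4 - 6) ≡ 2/35 mod 37. 35⁻¹ ≡ 18 (mod 37), so λ ≡ 36.
  x = λ² - 6 - 4 = 1296 - 10 ≡ 28; y = λ·(6 - 28) - 26 ≡ 33. → (28, 33)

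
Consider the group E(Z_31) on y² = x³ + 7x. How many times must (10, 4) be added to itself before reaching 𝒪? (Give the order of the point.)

2P: tangent at (10, 4): λ = (3·10² + 7)/(2·4) ≡ 28/8. 8⁻¹ ≡ 4 (mod 31) since 8·4 = 32 ≡ 1, so λ ≡ 28·4 ≡ 19.
  x = λ² - 10 - 10 = 361 - 20 ≡ 0; y = λ·(10 - 0) - 4 ≡ 0. → (0, 0)
3P: (0, 0) + (10, 4). λ = (4 - 0)/(10 - 0) ≡ 4/10 mod 31. 10⁻¹ ≡ 28 (mod 31) since 10·28 = 280 ≡ 1, so λ ≡ 19.
  x = λ² - 0 - 10 = 361 - 10 ≡ 10; y = λ·(0 - 10) - 0 ≡ 27. → (10, 27)
4P: (10, 27) + (10, 4): same x and y₁ ≡ -y₂, so the sum is 𝒪.
4P = 𝒪, so the order is 4.

4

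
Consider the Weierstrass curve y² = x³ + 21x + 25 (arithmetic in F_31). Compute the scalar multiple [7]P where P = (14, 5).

(27, 30)

Double-and-add on 7 = (111)₂. Start with P = (14, 5) for the leading 1-bit.
double: tangent at (14, 5): λ = (3·14² + 21)/(2·5) ≡ 20/10. 10⁻¹ ≡ 28 (mod 31), so λ ≡ 20·28 ≡ 2.
  x = λ² - 14 - 14 = 4 - 28 ≡ 7; y = λ·(14 - 7) - 5 ≡ 9. → (7, 9)
add P: (7, 9) + (14, 5). λ = (5 - 9)/(14 - 7) ≡ 27/7 mod 31. 7⁻¹ ≡ 9 (mod 31), so λ ≡ 26.
  x = λ² - 7 - 14 = 676 - 21 ≡ 4; y = λ·(7 - 4) - 9 ≡ 7. → (4, 7)
double: tangent at (4, 7): λ = (3·4² + 21)/(2·7) ≡ 7/14. 14⁻¹ ≡ 20 (mod 31), so λ ≡ 7·20 ≡ 16.
  x = λ² - 4 - 4 = 256 - 8 ≡ 0; y = λ·(4 - 0) - 7 ≡ 26. → (0, 26)
add P: (0, 26) + (14, 5). λ = (5 - 26)/(14 - 0) ≡ 10/14 mod 31. 14⁻¹ ≡ 20 (mod 31) since 14·20 = 280 ≡ 1, so λ ≡ 14.
  x = λ² - 0 - 14 = 196 - 14 ≡ 27; y = λ·(0 - 27) - 26 ≡ 30. → (27, 30)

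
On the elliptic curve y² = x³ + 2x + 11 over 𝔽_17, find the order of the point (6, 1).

11

2P: tangent at (6, 1): λ = (3·6² + 2)/(2·1) ≡ 8/2. 2⁻¹ ≡ 9 (mod 17) since 2·9 = 18 ≡ 1, so λ ≡ 8·9 ≡ 4.
  x = λ² - 6 - 6 = 16 - 12 ≡ 4; y = λ·(6 - 4) - 1 ≡ 7. → (4, 7)
3P: (4, 7) + (6, 1). λ = (1 - 7)/(6 - 4) ≡ 11/2 mod 17. 2⁻¹ ≡ 9 (mod 17), so λ ≡ 14.
  x = λ² - 4 - 6 = 196 - 10 ≡ 16; y = λ·(4 - 16) - 7 ≡ 12. → (16, 12)
4P: (16, 12) + (6, 1). λ = (1 - 12)/(6 - 16) ≡ 6/7 mod 17. 7⁻¹ ≡ 5 (mod 17) since 7·5 = 35 ≡ 1, so λ ≡ 13.
  x = λ² - 16 - 6 = 169 - 22 ≡ 11; y = λ·(16 - 11) - 12 ≡ 2. → (11, 2)
5P: (11, 2) + (6, 1). λ = (1 - 2)/(6 - 11) ≡ 16/12 mod 17. 12⁻¹ ≡ 10 (mod 17), so λ ≡ 7.
  x = λ² - 11 - 6 = 49 - 17 ≡ 15; y = λ·(11 - 15) - 2 ≡ 4. → (15, 4)
6P: (15, 4) + (6, 1). λ = (1 - 4)/(6 - 15) ≡ 14/8 mod 17. 8⁻¹ ≡ 15 (mod 17), so λ ≡ 6.
  x = λ² - 15 - 6 = 36 - 21 ≡ 15; y = λ·(15 - 15) - 4 ≡ 13. → (15, 13)
7P: (15, 13) + (6, 1). λ = (1 - 13)/(6 - 15) ≡ 5/8 mod 17. 8⁻¹ ≡ 15 (mod 17), so λ ≡ 7.
  x = λ² - 15 - 6 = 49 - 21 ≡ 11; y = λ·(15 - 11) - 13 ≡ 15. → (11, 15)
8P: (11, 15) + (6, 1). λ = (1 - 15)/(6 - 11) ≡ 3/12 mod 17. 12⁻¹ ≡ 10 (mod 17) since 12·10 = 120 ≡ 1, so λ ≡ 13.
  x = λ² - 11 - 6 = 169 - 17 ≡ 16; y = λ·(11 - 16) - 15 ≡ 5. → (16, 5)
9P: (16, 5) + (6, 1). λ = (1 - 5)/(6 - 16) ≡ 13/7 mod 17. 7⁻¹ ≡ 5 (mod 17), so λ ≡ 14.
  x = λ² - 16 - 6 = 196 - 22 ≡ 4; y = λ·(16 - 4) - 5 ≡ 10. → (4, 10)
10P: (4, 10) + (6, 1). λ = (1 - 10)/(6 - 4) ≡ 8/2 mod 17. 2⁻¹ ≡ 9 (mod 17), so λ ≡ 4.
  x = λ² - 4 - 6 = 16 - 10 ≡ 6; y = λ·(4 - 6) - 10 ≡ 16. → (6, 16)
11P: (6, 16) + (6, 1): same x and y₁ ≡ -y₂, so the sum is the point at infinity.
11P = the point at infinity, so the order is 11.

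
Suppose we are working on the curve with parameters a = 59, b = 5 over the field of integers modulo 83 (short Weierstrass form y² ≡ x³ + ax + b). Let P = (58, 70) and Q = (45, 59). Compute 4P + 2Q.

First 4P:
Double-and-add on 4 = (100)₂. Start with P = (58, 70) for the leading 1-bit.
double: tangent at (58, 70): λ = (3·58² + 59)/(2·70) ≡ 25/57. 57⁻¹ ≡ 67 (mod 83), so λ ≡ 25·67 ≡ 15.
  x = λ² - 58 - 58 = 225 - 116 ≡ 26; y = λ·(58 - 26) - 70 ≡ 78. → (26, 78)
double: tangent at (26, 78): λ = (3·26² + 59)/(2·78) ≡ 12/73. 73⁻¹ ≡ 58 (mod 83) since 73·58 = 4234 ≡ 1, so λ ≡ 12·58 ≡ 32.
  x = λ² - 26 - 26 = 1024 - 52 ≡ 59; y = λ·(26 - 59) - 78 ≡ 28. → (59, 28)
4P = (59, 28).
Next 2Q:
Repeated addition: build up to 2Q.
2Q: tangent at (45, 59): λ = (3·45² + 59)/(2·59) ≡ 75/35. 35⁻¹ ≡ 19 (mod 83), so λ ≡ 75·19 ≡ 14.
  x = λ² - 45 - 45 = 196 - 90 ≡ 23; y = λ·(45 - 23) - 59 ≡ 0. → (23, 0)
2Q = (23, 0).
Finally 4P + 2Q:
(59, 28) + (23, 0). λ = (0 - 28)/(23 - 59) ≡ 55/47 mod 83. 47⁻¹ ≡ 53 (mod 83) since 47·53 = 2491 ≡ 1, so λ ≡ 10.
  x = λ² - 59 - 23 = 100 - 82 ≡ 18; y = λ·(59 - 18) - 28 ≡ 50. → (18, 50)

(18, 50)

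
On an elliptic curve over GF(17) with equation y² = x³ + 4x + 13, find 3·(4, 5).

(14, 5)

Write G = (4, 5).
Repeated addition: build up to 3G.
2G: tangent at (4, 5): λ = (3·4² + 4)/(2·5) ≡ 1/10. 10⁻¹ ≡ 12 (mod 17), so λ ≡ 1·12 ≡ 12.
  x = λ² - 4 - 4 = 144 - 8 ≡ 0; y = λ·(4 - 0) - 5 ≡ 9. → (0, 9)
3G: (0, 9) + (4, 5). λ = (5 - 9)/(4 - 0) ≡ 13/4 mod 17. 4⁻¹ ≡ 13 (mod 17), so λ ≡ 16.
  x = λ² - 0 - 4 = 256 - 4 ≡ 14; y = λ·(0 - 14) - 9 ≡ 5. → (14, 5)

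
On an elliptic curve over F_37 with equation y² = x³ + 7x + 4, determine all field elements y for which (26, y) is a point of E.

none

x³ + 7x + 4 = 17762 ≡ 2 (mod 37).
2 is a non-residue mod 37; no y exists.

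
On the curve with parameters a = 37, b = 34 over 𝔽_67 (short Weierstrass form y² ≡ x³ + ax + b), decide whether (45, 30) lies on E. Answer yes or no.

y² = 30² ≡ 29; x³ + 37x + 34 = 92824 ≡ 29 (mod 67). 29 = 29.

yes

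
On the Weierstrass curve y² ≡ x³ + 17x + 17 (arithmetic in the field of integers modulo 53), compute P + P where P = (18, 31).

tangent at (18, 31): λ = (3·18² + 17)/(2·31) ≡ 35/9. 9⁻¹ ≡ 6 (mod 53), so λ ≡ 35·6 ≡ 51.
  x = λ² - 18 - 18 = 2601 - 36 ≡ 21; y = λ·(18 - 21) - 31 ≡ 28. → (21, 28)

(21, 28)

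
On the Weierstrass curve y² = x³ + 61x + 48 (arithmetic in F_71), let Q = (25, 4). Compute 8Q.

(40, 23)

Repeated addition: build up to 8Q.
2Q: tangent at (25, 4): λ = (3·25² + 61)/(2·4) ≡ 19/8. 8⁻¹ ≡ 9 (mod 71) since 8·9 = 72 ≡ 1, so λ ≡ 19·9 ≡ 29.
  x = λ² - 25 - 25 = 841 - 50 ≡ 10; y = λ·(25 - 10) - 4 ≡ 5. → (10, 5)
3Q: (10, 5) + (25, 4). λ = (4 - 5)/(25 - 10) ≡ 70/15 mod 71. 15⁻¹ ≡ 19 (mod 71), so λ ≡ 52.
  x = λ² - 10 - 25 = 2704 - 35 ≡ 42; y = λ·(10 - 42) - 5 ≡ 35. → (42, 35)
4Q: (42, 35) + (25, 4). λ = (4 - 35)/(25 - 42) ≡ 40/54 mod 71. 54⁻¹ ≡ 25 (mod 71) since 54·25 = 1350 ≡ 1, so λ ≡ 6.
  x = λ² - 42 - 25 = 36 - 67 ≡ 40; y = λ·(42 - 40) - 35 ≡ 48. → (40, 48)
5Q: (40, 48) + (25, 4). λ = (4 - 48)/(25 - 40) ≡ 27/56 mod 71. 56⁻¹ ≡ 52 (mod 71) since 56·52 = 2912 ≡ 1, so λ ≡ 55.
  x = λ² - 40 - 25 = 3025 - 65 ≡ 49; y = λ·(40 - 49) - 48 ≡ 25. → (49, 25)
6Q: (49, 25) + (25, 4). λ = (4 - 25)/(25 - 49) ≡ 50/47 mod 71. 47⁻¹ ≡ 68 (mod 71) since 47·68 = 3196 ≡ 1, so λ ≡ 63.
  x = λ² - 49 - 25 = 3969 - 74 ≡ 61; y = λ·(49 - 61) - 25 ≡ 0. → (61, 0)
7Q: (61, 0) + (25, 4). λ = (4 - 0)/(25 - 61) ≡ 4/35 mod 71. 35⁻¹ ≡ 69 (mod 71) since 35·69 = 2415 ≡ 1, so λ ≡ 63.
  x = λ² - 61 - 25 = 3969 - 86 ≡ 49; y = λ·(61 - 49) - 0 ≡ 46. → (49, 46)
8Q: (49, 46) + (25, 4). λ = (4 - 46)/(25 - 49) ≡ 29/47 mod 71. 47⁻¹ ≡ 68 (mod 71), so λ ≡ 55.
  x = λ² - 49 - 25 = 3025 - 74 ≡ 40; y = λ·(49 - 40) - 46 ≡ 23. → (40, 23)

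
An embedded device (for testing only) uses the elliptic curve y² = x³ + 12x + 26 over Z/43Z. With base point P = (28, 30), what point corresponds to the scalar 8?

(39, 0)

Repeated addition: build up to 8P.
2P: tangent at (28, 30): λ = (3·28² + 12)/(2·30) ≡ 42/17. 17⁻¹ ≡ 38 (mod 43) since 17·38 = 646 ≡ 1, so λ ≡ 42·38 ≡ 5.
  x = λ² - 28 - 28 = 25 - 56 ≡ 12; y = λ·(28 - 12) - 30 ≡ 7. → (12, 7)
3P: (12, 7) + (28, 30). λ = (30 - 7)/(28 - 12) ≡ 23/16 mod 43. 16⁻¹ ≡ 35 (mod 43) since 16·35 = 560 ≡ 1, so λ ≡ 31.
  x = λ² - 12 - 28 = 961 - 40 ≡ 18; y = λ·(12 - 18) - 7 ≡ 22. → (18, 22)
4P: (18, 22) + (28, 30). λ = (30 - 22)/(28 - 18) ≡ 8/10 mod 43. 10⁻¹ ≡ 13 (mod 43), so λ ≡ 18.
  x = λ² - 18 - 28 = 324 - 46 ≡ 20; y = λ·(18 - 20) - 22 ≡ 28. → (20, 28)
5P: (20, 28) + (28, 30). λ = (30 - 28)/(28 - 20) ≡ 2/8 mod 43. 8⁻¹ ≡ 27 (mod 43) since 8·27 = 216 ≡ 1, so λ ≡ 11.
  x = λ² - 20 - 28 = 121 - 48 ≡ 30; y = λ·(20 - 30) - 28 ≡ 34. → (30, 34)
6P: (30, 34) + (28, 30). λ = (30 - 34)/(28 - 30) ≡ 39/41 mod 43. 41⁻¹ ≡ 21 (mod 43), so λ ≡ 2.
  x = λ² - 30 - 28 = 4 - 58 ≡ 32; y = λ·(30 - 32) - 34 ≡ 5. → (32, 5)
7P: (32, 5) + (28, 30). λ = (30 - 5)/(28 - 32) ≡ 25/39 mod 43. 39⁻¹ ≡ 32 (mod 43), so λ ≡ 26.
  x = λ² - 32 - 28 = 676 - 60 ≡ 14; y = λ·(32 - 14) - 5 ≡ 33. → (14, 33)
8P: (14, 33) + (28, 30). λ = (30 - 33)/(28 - 14) ≡ 40/14 mod 43. 14⁻¹ ≡ 40 (mod 43), so λ ≡ 9.
  x = λ² - 14 - 28 = 81 - 42 ≡ 39; y = λ·(14 - 39) - 33 ≡ 0. → (39, 0)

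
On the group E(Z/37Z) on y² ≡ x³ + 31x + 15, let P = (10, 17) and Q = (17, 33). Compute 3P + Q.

First 3P:
Repeated addition: build up to 3P.
2P: tangent at (10, 17): λ = (3·10² + 31)/(2·17) ≡ 35/34. 34⁻¹ ≡ 12 (mod 37), so λ ≡ 35·12 ≡ 13.
  x = λ² - 10 - 10 = 169 - 20 ≡ 1; y = λ·(10 - 1) - 17 ≡ 26. → (1, 26)
3P: (1, 26) + (10, 17). λ = (17 - 26)/(10 - 1) ≡ 28/9 mod 37. 9⁻¹ ≡ 33 (mod 37), so λ ≡ 36.
  x = λ² - 1 - 10 = 1296 - 11 ≡ 27; y = λ·(1 - 27) - 26 ≡ 0. → (27, 0)
3P = (27, 0).
Finally 3P + Q:
(27, 0) + (17, 33). λ = (33 - 0)/(17 - 27) ≡ 33/27 mod 37. 27⁻¹ ≡ 11 (mod 37) since 27·11 = 297 ≡ 1, so λ ≡ 30.
  x = λ² - 27 - 17 = 900 - 44 ≡ 5; y = λ·(27 - 5) - 0 ≡ 31. → (5, 31)

(5, 31)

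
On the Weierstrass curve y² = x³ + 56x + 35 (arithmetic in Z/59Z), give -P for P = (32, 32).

-(32, 32) = (32, -32 mod 59) = (32, 27).

(32, 27)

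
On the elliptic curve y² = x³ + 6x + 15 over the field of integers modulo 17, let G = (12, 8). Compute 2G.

(9, 4)

tangent at (12, 8): λ = (3·12² + 6)/(2·8) ≡ 13/16. 16⁻¹ ≡ 16 (mod 17), so λ ≡ 13·16 ≡ 4.
  x = λ² - 12 - 12 = 16 - 24 ≡ 9; y = λ·(12 - 9) - 8 ≡ 4. → (9, 4)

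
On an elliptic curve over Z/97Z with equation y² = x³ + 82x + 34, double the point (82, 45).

tangent at (82, 45): λ = (3·82² + 82)/(2·45) ≡ 78/90. 90⁻¹ ≡ 83 (mod 97) since 90·83 = 7470 ≡ 1, so λ ≡ 78·83 ≡ 72.
  x = λ² - 82 - 82 = 5184 - 164 ≡ 73; y = λ·(82 - 73) - 45 ≡ 21. → (73, 21)

(73, 21)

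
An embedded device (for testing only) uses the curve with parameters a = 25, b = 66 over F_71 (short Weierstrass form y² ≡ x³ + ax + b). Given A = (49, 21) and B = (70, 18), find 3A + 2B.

First 3A:
Repeated addition: build up to 3A.
2A: tangent at (49, 21): λ = (3·49² + 25)/(2·21) ≡ 57/42. 42⁻¹ ≡ 22 (mod 71), so λ ≡ 57·22 ≡ 47.
  x = λ² - 49 - 49 = 2209 - 98 ≡ 52; y = λ·(49 - 52) - 21 ≡ 51. → (52, 51)
3A: (52, 51) + (49, 21). λ = (21 - 51)/(49 - 52) ≡ 41/68 mod 71. 68⁻¹ ≡ 47 (mod 71) since 68·47 = 3196 ≡ 1, so λ ≡ 10.
  x = λ² - 52 - 49 = 100 - 101 ≡ 70; y = λ·(52 - 70) - 51 ≡ 53. → (70, 53)
3A = (70, 53).
Next 2B:
Repeated addition: build up to 2B.
2B: tangent at (70, 18): λ = (3·70² + 25)/(2·18) ≡ 28/36. 36⁻¹ ≡ 2 (mod 71), so λ ≡ 28·2 ≡ 56.
  x = λ² - 70 - 70 = 3136 - 140 ≡ 14; y = λ·(70 - 14) - 18 ≡ 65. → (14, 65)
2B = (14, 65).
Finally 3A + 2B:
(70, 53) + (14, 65). λ = (65 - 53)/(14 - 70) ≡ 12/15 mod 71. 15⁻¹ ≡ 19 (mod 71), so λ ≡ 15.
  x = λ² - 70 - 14 = 225 - 84 ≡ 70; y = λ·(70 - 70) - 53 ≡ 18. → (70, 18)

(70, 18)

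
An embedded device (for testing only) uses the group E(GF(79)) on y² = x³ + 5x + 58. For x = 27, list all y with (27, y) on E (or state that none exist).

none

x³ + 5x + 58 = 19876 ≡ 47 (mod 79).
47 is a non-residue mod 79; no y exists.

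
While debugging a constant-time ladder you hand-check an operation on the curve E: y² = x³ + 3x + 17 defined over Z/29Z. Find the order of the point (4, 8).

7

2P: tangent at (4, 8): λ = (3·4² + 3)/(2·8) ≡ 22/16. 16⁻¹ ≡ 20 (mod 29), so λ ≡ 22·20 ≡ 5.
  x = λ² - 4 - 4 = 25 - 8 ≡ 17; y = λ·(4 - 17) - 8 ≡ 14. → (17, 14)
3P: (17, 14) + (4, 8). λ = (8 - 14)/(4 - 17) ≡ 23/16 mod 29. 16⁻¹ ≡ 20 (mod 29), so λ ≡ 25.
  x = λ² - 17 - 4 = 625 - 21 ≡ 24; y = λ·(17 - 24) - 14 ≡ 14. → (24, 14)
4P: (24, 14) + (4, 8). λ = (8 - 14)/(4 - 24) ≡ 23/9 mod 29. 9⁻¹ ≡ 13 (mod 29) since 9·13 = 117 ≡ 1, so λ ≡ 9.
  x = λ² - 24 - 4 = 81 - 28 ≡ 24; y = λ·(24 - 24) - 14 ≡ 15. → (24, 15)
5P: (24, 15) + (4, 8). λ = (8 - 15)/(4 - 24) ≡ 22/9 mod 29. 9⁻¹ ≡ 13 (mod 29), so λ ≡ 25.
  x = λ² - 24 - 4 = 625 - 28 ≡ 17; y = λ·(24 - 17) - 15 ≡ 15. → (17, 15)
6P: (17, 15) + (4, 8). λ = (8 - 15)/(4 - 17) ≡ 22/16 mod 29. 16⁻¹ ≡ 20 (mod 29), so λ ≡ 5.
  x = λ² - 17 - 4 = 25 - 21 ≡ 4; y = λ·(17 - 4) - 15 ≡ 21. → (4, 21)
7P: (4, 21) + (4, 8): same x and y₁ ≡ -y₂, so the sum is ∞.
7P = ∞, so the order is 7.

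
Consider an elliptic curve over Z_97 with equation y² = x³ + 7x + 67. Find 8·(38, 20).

Write P = (38, 20).
Repeated addition: build up to 8P.
2P: tangent at (38, 20): λ = (3·38² + 7)/(2·20) ≡ 71/40. 40⁻¹ ≡ 17 (mod 97), so λ ≡ 71·17 ≡ 43.
  x = λ² - 38 - 38 = 1849 - 76 ≡ 27; y = λ·(38 - 27) - 20 ≡ 65. → (27, 65)
3P: (27, 65) + (38, 20). λ = (20 - 65)/(38 - 27) ≡ 52/11 mod 97. 11⁻¹ ≡ 53 (mod 97), so λ ≡ 40.
  x = λ² - 27 - 38 = 1600 - 65 ≡ 80; y = λ·(27 - 80) - 65 ≡ 46. → (80, 46)
4P: (80, 46) + (38, 20). λ = (20 - 46)/(38 - 80) ≡ 71/55 mod 97. 55⁻¹ ≡ 30 (mod 97) since 55·30 = 1650 ≡ 1, so λ ≡ 93.
  x = λ² - 80 - 38 = 8649 - 118 ≡ 92; y = λ·(80 - 92) - 46 ≡ 2. → (92, 2)
5P: (92, 2) + (38, 20). λ = (20 - 2)/(38 - 92) ≡ 18/43 mod 97. 43⁻¹ ≡ 88 (mod 97), so λ ≡ 32.
  x = λ² - 92 - 38 = 1024 - 130 ≡ 21; y = λ·(92 - 21) - 2 ≡ 39. → (21, 39)
6P: (21, 39) + (38, 20). λ = (20 - 39)/(38 - 21) ≡ 78/17 mod 97. 17⁻¹ ≡ 40 (mod 97), so λ ≡ 16.
  x = λ² - 21 - 38 = 256 - 59 ≡ 3; y = λ·(21 - 3) - 39 ≡ 55. → (3, 55)
7P: (3, 55) + (38, 20). λ = (20 - 55)/(38 - 3) ≡ 62/35 mod 97. 35⁻¹ ≡ 61 (mod 97), so λ ≡ 96.
  x = λ² - 3 - 38 = 9216 - 41 ≡ 57; y = λ·(3 - 57) - 55 ≡ 96. → (57, 96)
8P: (57, 96) + (38, 20). λ = (20 - 96)/(38 - 57) ≡ 21/78 mod 97. 78⁻¹ ≡ 51 (mod 97), so λ ≡ 4.
  x = λ² - 57 - 38 = 16 - 95 ≡ 18; y = λ·(57 - 18) - 96 ≡ 60. → (18, 60)

(18, 60)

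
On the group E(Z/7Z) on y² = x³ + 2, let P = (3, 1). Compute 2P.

(3, 6)

tangent at (3, 1): λ = (3·3² + 0)/(2·1) ≡ 6/2. 2⁻¹ ≡ 4 (mod 7) since 2·4 = 8 ≡ 1, so λ ≡ 6·4 ≡ 3.
  x = λ² - 3 - 3 = 9 - 6 ≡ 3; y = λ·(3 - 3) - 1 ≡ 6. → (3, 6)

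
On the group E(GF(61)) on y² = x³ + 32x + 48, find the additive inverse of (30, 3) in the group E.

-(30, 3) = (30, -3 mod 61) = (30, 58).

(30, 58)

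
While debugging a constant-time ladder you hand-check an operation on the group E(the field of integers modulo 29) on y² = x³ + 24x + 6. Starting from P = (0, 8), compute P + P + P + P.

(9, 9)

Repeated addition: build up to 4P.
2P: tangent at (0, 8): λ = (3·0² + 24)/(2·8) ≡ 24/16. 16⁻¹ ≡ 20 (mod 29), so λ ≡ 24·20 ≡ 16.
  x = λ² - 0 - 0 = 256 - 0 ≡ 24; y = λ·(0 - 24) - 8 ≡ 14. → (24, 14)
3P: (24, 14) + (0, 8). λ = (8 - 14)/(0 - 24) ≡ 23/5 mod 29. 5⁻¹ ≡ 6 (mod 29), so λ ≡ 22.
  x = λ² - 24 - 0 = 484 - 24 ≡ 25; y = λ·(24 - 25) - 14 ≡ 22. → (25, 22)
4P: (25, 22) + (0, 8). λ = (8 - 22)/(0 - 25) ≡ 15/4 mod 29. 4⁻¹ ≡ 22 (mod 29) since 4·22 = 88 ≡ 1, so λ ≡ 11.
  x = λ² - 25 - 0 = 121 - 25 ≡ 9; y = λ·(25 - 9) - 22 ≡ 9. → (9, 9)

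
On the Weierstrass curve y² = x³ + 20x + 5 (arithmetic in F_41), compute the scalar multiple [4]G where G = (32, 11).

(22, 8)

Double-and-add on 4 = (100)₂. Start with G = (32, 11) for the leading 1-bit.
double: tangent at (32, 11): λ = (3·32² + 20)/(2·11) ≡ 17/22. 22⁻¹ ≡ 28 (mod 41), so λ ≡ 17·28 ≡ 25.
  x = λ² - 32 - 32 = 625 - 64 ≡ 28; y = λ·(32 - 28) - 11 ≡ 7. → (28, 7)
double: tangent at (28, 7): λ = (3·28² + 20)/(2·7) ≡ 35/14. 14⁻¹ ≡ 3 (mod 41), so λ ≡ 35·3 ≡ 23.
  x = λ² - 28 - 28 = 529 - 56 ≡ 22; y = λ·(28 - 22) - 7 ≡ 8. → (22, 8)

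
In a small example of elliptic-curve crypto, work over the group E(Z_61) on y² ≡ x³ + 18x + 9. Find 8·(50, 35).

(33, 1)

Write Q = (50, 35).
Repeated addition: build up to 8Q.
2Q: tangent at (50, 35): λ = (3·50² + 18)/(2·35) ≡ 15/9. 9⁻¹ ≡ 34 (mod 61), so λ ≡ 15·34 ≡ 22.
  x = λ² - 50 - 50 = 484 - 100 ≡ 18; y = λ·(50 - 18) - 35 ≡ 59. → (18, 59)
3Q: (18, 59) + (50, 35). λ = (35 - 59)/(50 - 18) ≡ 37/32 mod 61. 32⁻¹ ≡ 21 (mod 61), so λ ≡ 45.
  x = λ² - 18 - 50 = 2025 - 68 ≡ 5; y = λ·(18 - 5) - 59 ≡ 38. → (5, 38)
4Q: (5, 38) + (50, 35). λ = (35 - 38)/(50 - 5) ≡ 58/45 mod 61. 45⁻¹ ≡ 19 (mod 61), so λ ≡ 4.
  x = λ² - 5 - 50 = 16 - 55 ≡ 22; y = λ·(5 - 22) - 38 ≡ 16. → (22, 16)
5Q: (22, 16) + (50, 35). λ = (35 - 16)/(50 - 22) ≡ 19/28 mod 61. 28⁻¹ ≡ 24 (mod 61) since 28·24 = 672 ≡ 1, so λ ≡ 29.
  x = λ² - 22 - 50 = 841 - 72 ≡ 37; y = λ·(22 - 37) - 16 ≡ 37. → (37, 37)
6Q: (37, 37) + (50, 35). λ = (35 - 37)/(50 - 37) ≡ 59/13 mod 61. 13⁻¹ ≡ 47 (mod 61) since 13·47 = 611 ≡ 1, so λ ≡ 28.
  x = λ² - 37 - 50 = 784 - 87 ≡ 26; y = λ·(37 - 26) - 37 ≡ 27. → (26, 27)
7Q: (26, 27) + (50, 35). λ = (35 - 27)/(50 - 26) ≡ 8/24 mod 61. 24⁻¹ ≡ 28 (mod 61), so λ ≡ 41.
  x = λ² - 26 - 50 = 1681 - 76 ≡ 19; y = λ·(26 - 19) - 27 ≡ 16. → (19, 16)
8Q: (19, 16) + (50, 35). λ = (35 - 16)/(50 - 19) ≡ 19/31 mod 61. 31⁻¹ ≡ 2 (mod 61) since 31·2 = 62 ≡ 1, so λ ≡ 38.
  x = λ² - 19 - 50 = 1444 - 69 ≡ 33; y = λ·(19 - 33) - 16 ≡ 1. → (33, 1)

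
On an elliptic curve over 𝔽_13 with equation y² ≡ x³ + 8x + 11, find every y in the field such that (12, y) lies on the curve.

none

x³ + 8x + 11 = 1835 ≡ 2 (mod 13).
2 is a non-residue mod 13; no y exists.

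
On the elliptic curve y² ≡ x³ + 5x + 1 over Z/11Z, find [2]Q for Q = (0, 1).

(9, 4)

tangent at (0, 1): λ = (3·0² + 5)/(2·1) ≡ 5/2. 2⁻¹ ≡ 6 (mod 11), so λ ≡ 5·6 ≡ 8.
  x = λ² - 0 - 0 = 64 - 0 ≡ 9; y = λ·(0 - 9) - 1 ≡ 4. → (9, 4)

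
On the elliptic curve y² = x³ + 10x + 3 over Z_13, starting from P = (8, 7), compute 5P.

Repeated addition: build up to 5P.
2P: tangent at (8, 7): λ = (3·8² + 10)/(2·7) ≡ 7/1. 1⁻¹ ≡ 1 (mod 13), so λ ≡ 7·1 ≡ 7.
  x = λ² - 8 - 8 = 49 - 16 ≡ 7; y = λ·(8 - 7) - 7 ≡ 0. → (7, 0)
3P: (7, 0) + (8, 7). λ = (7 - 0)/(8 - 7) ≡ 7/1 mod 13. 1⁻¹ ≡ 1 (mod 13), so λ ≡ 7.
  x = λ² - 7 - 8 = 49 - 15 ≡ 8; y = λ·(7 - 8) - 0 ≡ 6. → (8, 6)
4P: (8, 6) + (8, 7): same x and y₁ ≡ -y₂, so the sum is ∞.
5P: ∞ + (8, 7) = (8, 7) (identity).

(8, 7)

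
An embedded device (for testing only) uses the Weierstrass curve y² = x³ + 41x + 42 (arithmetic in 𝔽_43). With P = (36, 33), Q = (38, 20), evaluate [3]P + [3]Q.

(30, 8)

First 3P:
Repeated addition: build up to 3P.
2P: tangent at (36, 33): λ = (3·36² + 41)/(2·33) ≡ 16/23. 23⁻¹ ≡ 15 (mod 43) since 23·15 = 345 ≡ 1, so λ ≡ 16·15 ≡ 25.
  x = λ² - 36 - 36 = 625 - 72 ≡ 37; y = λ·(36 - 37) - 33 ≡ 28. → (37, 28)
3P: (37, 28) + (36, 33). λ = (33 - 28)/(36 - 37) ≡ 5/42 mod 43. 42⁻¹ ≡ 42 (mod 43) since 42·42 = 1764 ≡ 1, so λ ≡ 38.
  x = λ² - 37 - 36 = 1444 - 73 ≡ 38; y = λ·(37 - 38) - 28 ≡ 20. → (38, 20)
3P = (38, 20).
Next 3Q:
Repeated addition: build up to 3Q.
2Q: tangent at (38, 20): λ = (3·38² + 41)/(2·20) ≡ 30/40. 40⁻¹ ≡ 14 (mod 43) since 40·14 = 560 ≡ 1, so λ ≡ 30·14 ≡ 33.
  x = λ² - 38 - 38 = 1089 - 76 ≡ 24; y = λ·(38 - 24) - 20 ≡ 12. → (24, 12)
3Q: (24, 12) + (38, 20). λ = (20 - 12)/(38 - 24) ≡ 8/14 mod 43. 14⁻¹ ≡ 40 (mod 43), so λ ≡ 19.
  x = λ² - 24 - 38 = 361 - 62 ≡ 41; y = λ·(24 - 41) - 12 ≡ 9. → (41, 9)
3Q = (41, 9).
Finally 3P + 3Q:
(38, 20) + (41, 9). λ = (9 - 20)/(41 - 38) ≡ 32/3 mod 43. 3⁻¹ ≡ 29 (mod 43) since 3·29 = 87 ≡ 1, so λ ≡ 25.
  x = λ² - 38 - 41 = 625 - 79 ≡ 30; y = λ·(38 - 30) - 20 ≡ 8. → (30, 8)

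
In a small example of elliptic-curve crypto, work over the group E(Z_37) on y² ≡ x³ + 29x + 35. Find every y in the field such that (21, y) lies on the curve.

x³ + 29x + 35 = 9905 ≡ 26 (mod 37).
Square roots of 26 mod 37: 10 and 27 (since 10² = 100 ≡ 26).

10, 27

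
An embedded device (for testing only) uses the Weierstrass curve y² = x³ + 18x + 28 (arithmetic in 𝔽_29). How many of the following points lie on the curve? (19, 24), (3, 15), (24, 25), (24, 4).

3

(19, 24): 24² ≡ 25, rhs ≡ 8 → off.
(3, 15): 15² ≡ 22, rhs ≡ 22 → on.
(24, 25): 25² ≡ 16, rhs ≡ 16 → on.
(24, 4): 4² ≡ 16, rhs ≡ 16 → on.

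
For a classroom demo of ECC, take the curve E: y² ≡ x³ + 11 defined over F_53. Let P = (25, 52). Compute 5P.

Double-and-add on 5 = (101)₂. Start with P = (25, 52) for the leading 1-bit.
double: tangent at (25, 52): λ = (3·25² + 0)/(2·52) ≡ 20/51. 51⁻¹ ≡ 26 (mod 53), so λ ≡ 20·26 ≡ 43.
  x = λ² - 25 - 25 = 1849 - 50 ≡ 50; y = λ·(25 - 50) - 52 ≡ 39. → (50, 39)
double: tangent at (50, 39): λ = (3·50² + 0)/(2·39) ≡ 27/25. 25⁻¹ ≡ 17 (mod 53) since 25·17 = 425 ≡ 1, so λ ≡ 27·17 ≡ 35.
  x = λ² - 50 - 50 = 1225 - 100 ≡ 12; y = λ·(50 - 12) - 39 ≡ 19. → (12, 19)
add P: (12, 19) + (25, 52). λ = (52 - 19)/(25 - 12) ≡ 33/13 mod 53. 13⁻¹ ≡ 49 (mod 53) since 13·49 = 637 ≡ 1, so λ ≡ 27.
  x = λ² - 12 - 25 = 729 - 37 ≡ 3; y = λ·(12 - 3) - 19 ≡ 12. → (3, 12)

(3, 12)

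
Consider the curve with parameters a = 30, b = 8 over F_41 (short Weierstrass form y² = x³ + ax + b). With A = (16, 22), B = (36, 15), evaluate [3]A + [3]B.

(12, 13)

First 3A:
Repeated addition: build up to 3A.
2A: tangent at (16, 22): λ = (3·16² + 30)/(2·22) ≡ 19/3. 3⁻¹ ≡ 14 (mod 41) since 3·14 = 42 ≡ 1, so λ ≡ 19·14 ≡ 20.
  x = λ² - 16 - 16 = 400 - 32 ≡ 40; y = λ·(16 - 40) - 22 ≡ 31. → (40, 31)
3A: (40, 31) + (16, 22). λ = (22 - 31)/(16 - 40) ≡ 32/17 mod 41. 17⁻¹ ≡ 29 (mod 41) since 17·29 = 493 ≡ 1, so λ ≡ 26.
  x = λ² - 40 - 16 = 676 - 56 ≡ 5; y = λ·(40 - 5) - 31 ≡ 18. → (5, 18)
3A = (5, 18).
Next 3B:
Repeated addition: build up to 3B.
2B: tangent at (36, 15): λ = (3·36² + 30)/(2·15) ≡ 23/30. 30⁻¹ ≡ 26 (mod 41), so λ ≡ 23·26 ≡ 24.
  x = λ² - 36 - 36 = 576 - 72 ≡ 12; y = λ·(36 - 12) - 15 ≡ 28. → (12, 28)
3B: (12, 28) + (36, 15). λ = (15 - 28)/(36 - 12) ≡ 28/24 mod 41. 24⁻¹ ≡ 12 (mod 41) since 24·12 = 288 ≡ 1, so λ ≡ 8.
  x = λ² - 12 - 36 = 64 - 48 ≡ 16; y = λ·(12 - 16) - 28 ≡ 22. → (16, 22)
3B = (16, 22).
Finally 3A + 3B:
(5, 18) + (16, 22). λ = (22 - 18)/(16 - 5) ≡ 4/11 mod 41. 11⁻¹ ≡ 15 (mod 41), so λ ≡ 19.
  x = λ² - 5 - 16 = 361 - 21 ≡ 12; y = λ·(5 - 12) - 18 ≡ 13. → (12, 13)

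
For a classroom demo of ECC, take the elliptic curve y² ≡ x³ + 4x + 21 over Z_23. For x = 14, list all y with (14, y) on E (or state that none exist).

x³ + 4x + 21 = 2821 ≡ 15 (mod 23).
15 is a non-residue mod 23; no y exists.

none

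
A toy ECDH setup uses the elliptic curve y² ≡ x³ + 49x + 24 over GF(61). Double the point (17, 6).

tangent at (17, 6): λ = (3·17² + 49)/(2·6) ≡ 1/12. 12⁻¹ ≡ 56 (mod 61) since 12·56 = 672 ≡ 1, so λ ≡ 1·56 ≡ 56.
  x = λ² - 17 - 17 = 3136 - 34 ≡ 52; y = λ·(17 - 52) - 6 ≡ 47. → (52, 47)

(52, 47)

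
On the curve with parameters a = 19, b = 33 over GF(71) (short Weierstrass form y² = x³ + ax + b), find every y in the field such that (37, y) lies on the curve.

x³ + 19x + 33 = 51389 ≡ 56 (mod 71).
56 is a non-residue mod 71; no y exists.

none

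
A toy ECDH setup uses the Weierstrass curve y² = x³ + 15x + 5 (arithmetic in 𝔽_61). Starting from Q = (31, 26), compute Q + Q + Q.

Repeated addition: build up to 3Q.
2Q: tangent at (31, 26): λ = (3·31² + 15)/(2·26) ≡ 31/52. 52⁻¹ ≡ 27 (mod 61), so λ ≡ 31·27 ≡ 44.
  x = λ² - 31 - 31 = 1936 - 62 ≡ 44; y = λ·(31 - 44) - 26 ≡ 12. → (44, 12)
3Q: (44, 12) + (31, 26). λ = (26 - 12)/(31 - 44) ≡ 14/48 mod 61. 48⁻¹ ≡ 14 (mod 61) since 48·14 = 672 ≡ 1, so λ ≡ 13.
  x = λ² - 44 - 31 = 169 - 75 ≡ 33; y = λ·(44 - 33) - 12 ≡ 9. → (33, 9)

(33, 9)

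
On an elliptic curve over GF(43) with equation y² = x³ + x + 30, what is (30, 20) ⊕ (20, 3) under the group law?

(30, 20) + (20, 3). λ = (3 - 20)/(20 - 30) ≡ 26/33 mod 43. 33⁻¹ ≡ 30 (mod 43) since 33·30 = 990 ≡ 1, so λ ≡ 6.
  x = λ² - 30 - 20 = 36 - 50 ≡ 29; y = λ·(30 - 29) - 20 ≡ 29. → (29, 29)

(29, 29)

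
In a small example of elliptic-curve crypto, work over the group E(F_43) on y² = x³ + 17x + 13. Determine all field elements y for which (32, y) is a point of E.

x³ + 17x + 13 = 33325 ≡ 0 (mod 43).
Only y = 0 satisfies y² ≡ 0.

0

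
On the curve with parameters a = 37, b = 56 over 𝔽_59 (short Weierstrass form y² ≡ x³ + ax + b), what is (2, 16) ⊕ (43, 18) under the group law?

(2, 16) + (43, 18). λ = (18 - 16)/(43 - 2) ≡ 2/41 mod 59. 41⁻¹ ≡ 36 (mod 59) since 41·36 = 1476 ≡ 1, so λ ≡ 13.
  x = λ² - 2 - 43 = 169 - 45 ≡ 6; y = λ·(2 - 6) - 16 ≡ 50. → (6, 50)

(6, 50)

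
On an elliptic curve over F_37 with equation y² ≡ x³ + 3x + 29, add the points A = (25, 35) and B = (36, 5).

(29, 23)

(25, 35) + (36, 5). λ = (5 - 35)/(36 - 25) ≡ 7/11 mod 37. 11⁻¹ ≡ 27 (mod 37), so λ ≡ 4.
  x = λ² - 25 - 36 = 16 - 61 ≡ 29; y = λ·(25 - 29) - 35 ≡ 23. → (29, 23)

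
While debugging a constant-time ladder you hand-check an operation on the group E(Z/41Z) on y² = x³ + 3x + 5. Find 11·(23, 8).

O

Write P = (23, 8).
Repeated addition: build up to 11P.
2P: tangent at (23, 8): λ = (3·23² + 3)/(2·8) ≡ 32/16. 16⁻¹ ≡ 18 (mod 41), so λ ≡ 32·18 ≡ 2.
  x = λ² - 23 - 23 = 4 - 46 ≡ 40; y = λ·(23 - 40) - 8 ≡ 40. → (40, 40)
3P: (40, 40) + (23, 8). λ = (8 - 40)/(23 - 40) ≡ 9/24 mod 41. 24⁻¹ ≡ 12 (mod 41) since 24·12 = 288 ≡ 1, so λ ≡ 26.
  x = λ² - 40 - 23 = 676 - 63 ≡ 39; y = λ·(40 - 39) - 40 ≡ 27. → (39, 27)
4P: (39, 27) + (23, 8). λ = (8 - 27)/(23 - 39) ≡ 22/25 mod 41. 25⁻¹ ≡ 23 (mod 41), so λ ≡ 14.
  x = λ² - 39 - 23 = 196 - 62 ≡ 11; y = λ·(39 - 11) - 27 ≡ 37. → (11, 37)
5P: (11, 37) + (23, 8). λ = (8 - 37)/(23 - 11) ≡ 12/12 mod 41. 12⁻¹ ≡ 24 (mod 41) since 12·24 = 288 ≡ 1, so λ ≡ 1.
  x = λ² - 11 - 23 = 1 - 34 ≡ 8; y = λ·(11 - 8) - 37 ≡ 7. → (8, 7)
6P: (8, 7) + (23, 8). λ = (8 - 7)/(23 - 8) ≡ 1/15 mod 41. 15⁻¹ ≡ 11 (mod 41) since 15·11 = 165 ≡ 1, so λ ≡ 11.
  x = λ² - 8 - 23 = 121 - 31 ≡ 8; y = λ·(8 - 8) - 7 ≡ 34. → (8, 34)
7P: (8, 34) + (23, 8). λ = (8 - 34)/(23 - 8) ≡ 15/15 mod 41. 15⁻¹ ≡ 11 (mod 41) since 15·11 = 165 ≡ 1, so λ ≡ 1.
  x = λ² - 8 - 23 = 1 - 31 ≡ 11; y = λ·(8 - 11) - 34 ≡ 4. → (11, 4)
8P: (11, 4) + (23, 8). λ = (8 - 4)/(23 - 11) ≡ 4/12 mod 41. 12⁻¹ ≡ 24 (mod 41) since 12·24 = 288 ≡ 1, so λ ≡ 14.
  x = λ² - 11 - 23 = 196 - 34 ≡ 39; y = λ·(11 - 39) - 4 ≡ 14. → (39, 14)
9P: (39, 14) + (23, 8). λ = (8 - 14)/(23 - 39) ≡ 35/25 mod 41. 25⁻¹ ≡ 23 (mod 41) since 25·23 = 575 ≡ 1, so λ ≡ 26.
  x = λ² - 39 - 23 = 676 - 62 ≡ 40; y = λ·(39 - 40) - 14 ≡ 1. → (40, 1)
10P: (40, 1) + (23, 8). λ = (8 - 1)/(23 - 40) ≡ 7/24 mod 41. 24⁻¹ ≡ 12 (mod 41), so λ ≡ 2.
  x = λ² - 40 - 23 = 4 - 63 ≡ 23; y = λ·(40 - 23) - 1 ≡ 33. → (23, 33)
11P: (23, 33) + (23, 8): same x and y₁ ≡ -y₂, so the sum is 𝒪.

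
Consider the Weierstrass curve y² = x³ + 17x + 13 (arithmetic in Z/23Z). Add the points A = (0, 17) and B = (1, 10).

(2, 20)

(0, 17) + (1, 10). λ = (10 - 17)/(1 - 0) ≡ 16/1 mod 23. 1⁻¹ ≡ 1 (mod 23), so λ ≡ 16.
  x = λ² - 0 - 1 = 256 - 1 ≡ 2; y = λ·(0 - 2) - 17 ≡ 20. → (2, 20)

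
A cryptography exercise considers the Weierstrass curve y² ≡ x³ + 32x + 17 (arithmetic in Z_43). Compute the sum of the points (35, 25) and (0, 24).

(35, 25) + (0, 24). λ = (24 - 25)/(0 - 35) ≡ 42/8 mod 43. 8⁻¹ ≡ 27 (mod 43), so λ ≡ 16.
  x = λ² - 35 - 0 = 256 - 35 ≡ 6; y = λ·(35 - 6) - 25 ≡ 9. → (6, 9)

(6, 9)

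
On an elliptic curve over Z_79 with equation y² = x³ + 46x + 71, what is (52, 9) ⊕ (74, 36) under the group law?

(52, 9) + (74, 36). λ = (36 - 9)/(74 - 52) ≡ 27/22 mod 79. 22⁻¹ ≡ 18 (mod 79), so λ ≡ 12.
  x = λ² - 52 - 74 = 144 - 126 ≡ 18; y = λ·(52 - 18) - 9 ≡ 4. → (18, 4)

(18, 4)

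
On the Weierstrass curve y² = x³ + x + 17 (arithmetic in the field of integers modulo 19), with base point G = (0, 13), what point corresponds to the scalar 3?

(4, 16)

Repeated addition: build up to 3G.
2G: tangent at (0, 13): λ = (3·0² + 1)/(2·13) ≡ 1/7. 7⁻¹ ≡ 11 (mod 19), so λ ≡ 1·11 ≡ 11.
  x = λ² - 0 - 0 = 121 - 0 ≡ 7; y = λ·(0 - 7) - 13 ≡ 5. → (7, 5)
3G: (7, 5) + (0, 13). λ = (13 - 5)/(0 - 7) ≡ 8/12 mod 19. 12⁻¹ ≡ 8 (mod 19), so λ ≡ 7.
  x = λ² - 7 - 0 = 49 - 7 ≡ 4; y = λ·(7 - 4) - 5 ≡ 16. → (4, 16)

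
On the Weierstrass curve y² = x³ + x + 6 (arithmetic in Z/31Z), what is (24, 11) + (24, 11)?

(28, 10)

tangent at (24, 11): λ = (3·24² + 1)/(2·11) ≡ 24/22. 22⁻¹ ≡ 24 (mod 31) since 22·24 = 528 ≡ 1, so λ ≡ 24·24 ≡ 18.
  x = λ² - 24 - 24 = 324 - 48 ≡ 28; y = λ·(24 - 28) - 11 ≡ 10. → (28, 10)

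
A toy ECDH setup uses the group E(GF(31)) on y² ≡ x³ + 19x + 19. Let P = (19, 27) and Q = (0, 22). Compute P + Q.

(21, 10)

(19, 27) + (0, 22). λ = (22 - 27)/(0 - 19) ≡ 26/12 mod 31. 12⁻¹ ≡ 13 (mod 31), so λ ≡ 28.
  x = λ² - 19 - 0 = 784 - 19 ≡ 21; y = λ·(19 - 21) - 27 ≡ 10. → (21, 10)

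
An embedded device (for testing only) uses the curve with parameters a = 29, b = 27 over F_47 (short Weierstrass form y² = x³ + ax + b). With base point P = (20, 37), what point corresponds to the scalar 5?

Double-and-add on 5 = (101)₂. Start with P = (20, 37) for the leading 1-bit.
double: tangent at (20, 37): λ = (3·20² + 29)/(2·37) ≡ 7/27. 27⁻¹ ≡ 7 (mod 47), so λ ≡ 7·7 ≡ 2.
  x = λ² - 20 - 20 = 4 - 40 ≡ 11; y = λ·(20 - 11) - 37 ≡ 28. → (11, 28)
double: tangent at (11, 28): λ = (3·11² + 29)/(2·28) ≡ 16/9. 9⁻¹ ≡ 21 (mod 47), so λ ≡ 16·21 ≡ 7.
  x = λ² - 11 - 11 = 49 - 22 ≡ 27; y = λ·(11 - 27) - 28 ≡ 1. → (27, 1)
add P: (27, 1) + (20, 37). λ = (37 - 1)/(20 - 27) ≡ 36/40 mod 47. 40⁻¹ ≡ 20 (mod 47) since 40·20 = 800 ≡ 1, so λ ≡ 15.
  x = λ² - 27 - 20 = 225 - 47 ≡ 37; y = λ·(27 - 37) - 1 ≡ 37. → (37, 37)

(37, 37)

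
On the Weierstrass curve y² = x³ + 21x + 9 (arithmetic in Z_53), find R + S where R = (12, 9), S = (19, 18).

(15, 25)

(12, 9) + (19, 18). λ = (18 - 9)/(19 - 12) ≡ 9/7 mod 53. 7⁻¹ ≡ 38 (mod 53), so λ ≡ 24.
  x = λ² - 12 - 19 = 576 - 31 ≡ 15; y = λ·(12 - 15) - 9 ≡ 25. → (15, 25)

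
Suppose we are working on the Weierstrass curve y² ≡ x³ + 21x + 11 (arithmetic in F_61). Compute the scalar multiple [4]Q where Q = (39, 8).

(15, 38)

Repeated addition: build up to 4Q.
2Q: tangent at (39, 8): λ = (3·39² + 21)/(2·8) ≡ 9/16. 16⁻¹ ≡ 42 (mod 61), so λ ≡ 9·42 ≡ 12.
  x = λ² - 39 - 39 = 144 - 78 ≡ 5; y = λ·(39 - 5) - 8 ≡ 34. → (5, 34)
3Q: (5, 34) + (39, 8). λ = (8 - 34)/(39 - 5) ≡ 35/34 mod 61. 34⁻¹ ≡ 9 (mod 61), so λ ≡ 10.
  x = λ² - 5 - 39 = 100 - 44 ≡ 56; y = λ·(5 - 56) - 34 ≡ 5. → (56, 5)
4Q: (56, 5) + (39, 8). λ = (8 - 5)/(39 - 56) ≡ 3/44 mod 61. 44⁻¹ ≡ 43 (mod 61), so λ ≡ 7.
  x = λ² - 56 - 39 = 49 - 95 ≡ 15; y = λ·(56 - 15) - 5 ≡ 38. → (15, 38)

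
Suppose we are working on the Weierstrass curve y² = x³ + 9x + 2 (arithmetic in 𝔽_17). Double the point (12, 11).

(8, 12)

tangent at (12, 11): λ = (3·12² + 9)/(2·11) ≡ 16/5. 5⁻¹ ≡ 7 (mod 17) since 5·7 = 35 ≡ 1, so λ ≡ 16·7 ≡ 10.
  x = λ² - 12 - 12 = 100 - 24 ≡ 8; y = λ·(12 - 8) - 11 ≡ 12. → (8, 12)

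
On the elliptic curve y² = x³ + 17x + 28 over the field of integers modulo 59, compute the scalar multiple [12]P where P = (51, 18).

(19, 22)

Double-and-add on 12 = (1100)₂. Start with P = (51, 18) for the leading 1-bit.
double: tangent at (51, 18): λ = (3·51² + 17)/(2·18) ≡ 32/36. 36⁻¹ ≡ 41 (mod 59), so λ ≡ 32·41 ≡ 14.
  x = λ² - 51 - 51 = 196 - 102 ≡ 35; y = λ·(51 - 35) - 18 ≡ 29. → (35, 29)
add P: (35, 29) + (51, 18). λ = (18 - 29)/(51 - 35) ≡ 48/16 mod 59. 16⁻¹ ≡ 48 (mod 59) since 16·48 = 768 ≡ 1, so λ ≡ 3.
  x = λ² - 35 - 51 = 9 - 86 ≡ 41; y = λ·(35 - 41) - 29 ≡ 12. → (41, 12)
double: tangent at (41, 12): λ = (3·41² + 17)/(2·12) ≡ 45/24. 24⁻¹ ≡ 32 (mod 59) since 24·32 = 768 ≡ 1, so λ ≡ 45·32 ≡ 24.
  x = λ² - 41 - 41 = 576 - 82 ≡ 22; y = λ·(41 - 22) - 12 ≡ 31. → (22, 31)
double: tangent at (22, 31): λ = (3·22² + 17)/(2·31) ≡ 53/3. 3⁻¹ ≡ 20 (mod 59) since 3·20 = 60 ≡ 1, so λ ≡ 53·20 ≡ 57.
  x = λ² - 22 - 22 = 3249 - 44 ≡ 19; y = λ·(22 - 19) - 31 ≡ 22. → (19, 22)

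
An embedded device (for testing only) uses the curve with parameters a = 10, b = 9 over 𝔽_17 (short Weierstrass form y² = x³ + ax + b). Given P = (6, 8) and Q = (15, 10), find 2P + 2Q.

First 2P:
Repeated addition: build up to 2P.
2P: tangent at (6, 8): λ = (3·6² + 10)/(2·8) ≡ 16/16. 16⁻¹ ≡ 16 (mod 17), so λ ≡ 16·16 ≡ 1.
  x = λ² - 6 - 6 = 1 - 12 ≡ 6; y = λ·(6 - 6) - 8 ≡ 9. → (6, 9)
2P = (6, 9).
Next 2Q:
Repeated addition: build up to 2Q.
2Q: tangent at (15, 10): λ = (3·15² + 10)/(2·10) ≡ 5/3. 3⁻¹ ≡ 6 (mod 17) since 3·6 = 18 ≡ 1, so λ ≡ 5·6 ≡ 13.
  x = λ² - 15 - 15 = 169 - 30 ≡ 3; y = λ·(15 - 3) - 10 ≡ 10. → (3, 10)
2Q = (3, 10).
Finally 2P + 2Q:
(6, 9) + (3, 10). λ = (10 - 9)/(3 - 6) ≡ 1/14 mod 17. 14⁻¹ ≡ 11 (mod 17), so λ ≡ 11.
  x = λ² - 6 - 3 = 121 - 9 ≡ 10; y = λ·(6 - 10) - 9 ≡ 15. → (10, 15)

(10, 15)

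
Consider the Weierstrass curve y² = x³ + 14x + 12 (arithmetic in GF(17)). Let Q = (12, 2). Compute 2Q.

tangent at (12, 2): λ = (3·12² + 14)/(2·2) ≡ 4/4. 4⁻¹ ≡ 13 (mod 17), so λ ≡ 4·13 ≡ 1.
  x = λ² - 12 - 12 = 1 - 24 ≡ 11; y = λ·(12 - 11) - 2 ≡ 16. → (11, 16)

(11, 16)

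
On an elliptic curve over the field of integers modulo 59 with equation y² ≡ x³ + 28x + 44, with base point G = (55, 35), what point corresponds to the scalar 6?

Repeated addition: build up to 6G.
2G: tangent at (55, 35): λ = (3·55² + 28)/(2·35) ≡ 17/11. 11⁻¹ ≡ 43 (mod 59), so λ ≡ 17·43 ≡ 23.
  x = λ² - 55 - 55 = 529 - 110 ≡ 6; y = λ·(55 - 6) - 35 ≡ 30. → (6, 30)
3G: (6, 30) + (55, 35). λ = (35 - 30)/(55 - 6) ≡ 5/49 mod 59. 49⁻¹ ≡ 53 (mod 59) since 49·53 = 2597 ≡ 1, so λ ≡ 29.
  x = λ² - 6 - 55 = 841 - 61 ≡ 13; y = λ·(6 - 13) - 30 ≡ 3. → (13, 3)
4G: (13, 3) + (55, 35). λ = (35 - 3)/(55 - 13) ≡ 32/42 mod 59. 42⁻¹ ≡ 52 (mod 59) since 42·52 = 2184 ≡ 1, so λ ≡ 12.
  x = λ² - 13 - 55 = 144 - 68 ≡ 17; y = λ·(13 - 17) - 3 ≡ 8. → (17, 8)
5G: (17, 8) + (55, 35). λ = (35 - 8)/(55 - 17) ≡ 27/38 mod 59. 38⁻¹ ≡ 14 (mod 59), so λ ≡ 24.
  x = λ² - 17 - 55 = 576 - 72 ≡ 32; y = λ·(17 - 32) - 8 ≡ 45. → (32, 45)
6G: (32, 45) + (55, 35). λ = (35 - 45)/(55 - 32) ≡ 49/23 mod 59. 23⁻¹ ≡ 18 (mod 59) since 23·18 = 414 ≡ 1, so λ ≡ 56.
  x = λ² - 32 - 55 = 3136 - 87 ≡ 40; y = λ·(32 - 40) - 45 ≡ 38. → (40, 38)

(40, 38)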